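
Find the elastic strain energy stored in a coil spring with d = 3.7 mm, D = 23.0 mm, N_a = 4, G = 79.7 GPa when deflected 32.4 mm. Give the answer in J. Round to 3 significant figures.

k = Gd⁴/(8D³N_a) = (79.7×10³)(3.7⁴)/(8·23.0³·4) = 38.365 N/mm
U = ½kδ² = 0.5 × 38.365 × 32.4² = 20137 N·mm = 20.137 J

20.1 J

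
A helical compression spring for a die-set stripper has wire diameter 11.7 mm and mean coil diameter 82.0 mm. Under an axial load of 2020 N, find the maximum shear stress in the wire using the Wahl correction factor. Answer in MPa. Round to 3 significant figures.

319 MPa

Spring index C = D/d = 82.0/11.7 = 7.0085
K_W = (4C−1)/(4C−4) + 0.615/C = 27.034/24.034 + 0.0877 = 1.2126
τ₀ = 8FD/(πd³) = 8·2020·82.0/(π·11.7³) = 1.32512e+06/5031.6 = 263.36 MPa
τ_max = K·τ₀ = 1.2126 × 263.36 = 319.34 MPa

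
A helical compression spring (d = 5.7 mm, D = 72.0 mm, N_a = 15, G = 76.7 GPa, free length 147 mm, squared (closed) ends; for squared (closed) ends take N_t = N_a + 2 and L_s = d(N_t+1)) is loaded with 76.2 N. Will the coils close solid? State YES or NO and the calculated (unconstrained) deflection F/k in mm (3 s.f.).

NO, δ = 42.2 mm

k = Gd⁴/(8D³N_a) = (76.7×10³)(5.7⁴)/(8·72.0³·15) = 1.8077 N/mm
N_t = 17; L_s = 5.7·18 = 102.6 mm; δ_solid = L₀ − L_s = 147 − 102.6 = 44.4 mm
δ = F/k = 76.2/1.8077 = 42.154 mm
δ < δ_solid → spring does not go solid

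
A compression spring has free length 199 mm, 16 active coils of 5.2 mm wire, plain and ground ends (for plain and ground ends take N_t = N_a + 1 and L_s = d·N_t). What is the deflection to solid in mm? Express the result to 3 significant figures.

111 mm

N_t = 17; L_s = 5.2·17 = 88.4 mm
δ_solid = L₀ − L_s = 199 − 88.4 = 110.6 mm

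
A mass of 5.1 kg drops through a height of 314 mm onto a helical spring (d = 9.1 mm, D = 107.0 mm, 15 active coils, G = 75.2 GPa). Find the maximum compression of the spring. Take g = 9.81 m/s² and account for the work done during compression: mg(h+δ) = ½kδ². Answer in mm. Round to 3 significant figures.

k = Gd⁴/(8D³N_a) = (75.2×10³)(9.1⁴)/(8·107.0³·15) = 3.5079 N/mm
W = mg = 5.1 × 9.81 = 50.031 N
½kδ² − Wδ − Wh = 0 → δ = (W + √(W² + 2kWh))/k
δ = (50.031 + √(2503.1 + 110217))/3.5079 = (50.031 + 335.74)/3.5079 = 109.97 mm

110 mm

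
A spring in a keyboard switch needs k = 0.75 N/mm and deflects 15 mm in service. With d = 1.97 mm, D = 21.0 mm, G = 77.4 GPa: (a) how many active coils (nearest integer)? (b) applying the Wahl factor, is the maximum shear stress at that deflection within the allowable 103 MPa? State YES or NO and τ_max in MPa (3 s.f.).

(a) 21 coils; (b) YES, τ_max = 89.3 MPa

N_a = Gd⁴/(8D³k) = (77.4×10³)(1.97⁴)/(8·21.0³·0.75) = 20.98 → N_a = 21
Actual rate k = Gd⁴/(8D³·21) = 0.74927 N/mm
Working load F = kδ = 0.74927·15 = 11.239 N
C = 21.0/1.97 = 10.6599; K_W = (4C−1)/(4C−4)+0.615/C = 1.1353
τ_max = K_W·8FD/(πd³) = 1.1353·78.612 = 89.251 MPa
τ_max ≤ 103 MPa → acceptable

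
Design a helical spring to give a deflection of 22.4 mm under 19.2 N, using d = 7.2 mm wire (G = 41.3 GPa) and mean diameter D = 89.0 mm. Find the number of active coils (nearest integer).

23

Required rate k = F/δ = 19.2/22.4 = 0.85714 N/mm
N_a = Gd⁴/(8D³k) = (41.3×10³ × 7.2⁴)/(8 × 89.0³ × 0.85714)
    = 1.10989e+08 / 4.83407e+06 = 22.96 → 23 coils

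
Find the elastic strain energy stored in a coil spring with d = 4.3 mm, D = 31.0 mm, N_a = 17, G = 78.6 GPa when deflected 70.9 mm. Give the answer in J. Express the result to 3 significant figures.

16.7 J

k = Gd⁴/(8D³N_a) = (78.6×10³)(4.3⁴)/(8·31.0³·17) = 6.6324 N/mm
U = ½kδ² = 0.5 × 6.6324 × 70.9² = 16670 N·mm = 16.67 J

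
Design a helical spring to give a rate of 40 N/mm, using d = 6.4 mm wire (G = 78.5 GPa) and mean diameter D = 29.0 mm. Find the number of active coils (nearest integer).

N_a = Gd⁴/(8D³k) = (78.5×10³ × 6.4⁴)/(8 × 29.0³ × 40)
    = 1.31701e+08 / 7.80448e+06 = 16.88 → 17 coils

17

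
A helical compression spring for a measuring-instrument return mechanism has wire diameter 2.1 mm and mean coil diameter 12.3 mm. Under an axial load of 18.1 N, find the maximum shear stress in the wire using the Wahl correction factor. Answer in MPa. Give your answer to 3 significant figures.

Spring index C = D/d = 12.3/2.1 = 5.8571
K_W = (4C−1)/(4C−4) + 0.615/C = 22.429/19.429 + 0.1050 = 1.2594
τ₀ = 8FD/(πd³) = 8·18.1·12.3/(π·2.1³) = 1781.04/29.094 = 61.216 MPa
τ_max = K·τ₀ = 1.2594 × 61.216 = 77.096 MPa

77.1 MPa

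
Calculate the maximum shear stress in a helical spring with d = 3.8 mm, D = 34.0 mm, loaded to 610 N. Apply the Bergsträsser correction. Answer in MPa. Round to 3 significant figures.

1110 MPa

Spring index C = D/d = 34.0/3.8 = 8.9474
K_B = (4C+2)/(4C−3) = 37.789/32.789 = 1.1525
τ₀ = 8FD/(πd³) = 8·610·34.0/(π·3.8³) = 165920/172.39 = 962.49 MPa
τ_max = K·τ₀ = 1.1525 × 962.49 = 1109.3 MPa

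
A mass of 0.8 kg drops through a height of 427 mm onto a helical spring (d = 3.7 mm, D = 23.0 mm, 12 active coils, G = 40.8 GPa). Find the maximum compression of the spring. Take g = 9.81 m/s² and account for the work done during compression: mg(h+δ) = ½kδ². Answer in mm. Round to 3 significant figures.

33.2 mm

k = Gd⁴/(8D³N_a) = (40.8×10³)(3.7⁴)/(8·23.0³·12) = 6.5465 N/mm
W = mg = 0.8 × 9.81 = 7.848 N
½kδ² − Wδ − Wh = 0 → δ = (W + √(W² + 2kWh))/k
δ = (7.848 + √(61.591 + 43876.2))/6.5465 = (7.848 + 209.61)/6.5465 = 33.218 mm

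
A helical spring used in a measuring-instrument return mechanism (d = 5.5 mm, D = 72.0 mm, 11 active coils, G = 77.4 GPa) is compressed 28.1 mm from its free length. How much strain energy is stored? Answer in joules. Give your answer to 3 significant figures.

0.851 J

k = Gd⁴/(8D³N_a) = (77.4×10³)(5.5⁴)/(8·72.0³·11) = 2.1563 N/mm
U = ½kδ² = 0.5 × 2.1563 × 28.1² = 851.32 N·mm = 0.85132 J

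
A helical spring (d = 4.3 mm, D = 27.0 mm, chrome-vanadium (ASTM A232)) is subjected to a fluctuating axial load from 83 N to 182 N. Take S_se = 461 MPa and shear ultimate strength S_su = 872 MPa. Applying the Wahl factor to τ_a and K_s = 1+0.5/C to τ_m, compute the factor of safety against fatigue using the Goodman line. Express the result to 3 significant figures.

C = D/d = 27.0/4.3 = 6.2791; K_W = (4C−1)/(4C−4)+0.615/C = 1.2400; K_s = 1+0.5/C = 1.0796
F_a = (F_max−F_min)/2 = 49.5 N; F_m = (F_max+F_min)/2 = 132.5 N
τ_a = K_W·8F_aD/(πd³) = 1.2400 × 42.806 = 53.08 MPa
τ_m = K_s·8F_mD/(πd³) = 1.0796 × 114.58 = 123.71 MPa
Goodman: 1/n_f = τ_a/S_se + τ_m/S_su = 53.08/461 + 123.71/872 = 0.11514 + 0.14186 = 0.25701
n_f = 1/0.25701 = 3.891

3.89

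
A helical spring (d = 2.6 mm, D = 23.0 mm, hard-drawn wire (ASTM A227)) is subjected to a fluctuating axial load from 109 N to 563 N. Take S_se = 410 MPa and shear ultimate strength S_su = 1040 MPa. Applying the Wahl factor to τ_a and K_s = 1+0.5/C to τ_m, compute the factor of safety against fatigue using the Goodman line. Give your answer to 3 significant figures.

C = D/d = 23.0/2.6 = 8.8462; K_W = (4C−1)/(4C−4)+0.615/C = 1.1651; K_s = 1+0.5/C = 1.0565
F_a = (F_max−F_min)/2 = 227 N; F_m = (F_max+F_min)/2 = 336 N
τ_a = K_W·8F_aD/(πd³) = 1.1651 × 756.44 = 881.33 MPa
τ_m = K_s·8F_mD/(πd³) = 1.0565 × 1119.7 = 1182.9 MPa
Goodman: 1/n_f = τ_a/S_se + τ_m/S_su = 881.33/410 + 1182.9/1040 = 2.14960 + 1.13745 = 3.287
n_f = 1/3.287 = 0.3042

0.304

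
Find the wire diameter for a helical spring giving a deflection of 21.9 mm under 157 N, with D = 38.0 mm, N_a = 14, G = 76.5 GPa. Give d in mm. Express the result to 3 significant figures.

4.90 mm

Required rate k = F/δ = 157/21.9 = 7.1689 N/mm
d = (8D³N_a·k / G)^(1/4) = (8·38.0³·14·7.1689 / (76.5×10³))^0.25
  = (575.92)^0.25 = 4.8988 mm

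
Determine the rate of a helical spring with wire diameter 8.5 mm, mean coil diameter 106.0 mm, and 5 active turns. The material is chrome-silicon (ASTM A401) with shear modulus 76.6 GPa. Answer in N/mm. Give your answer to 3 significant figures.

k = Gd⁴/(8D³N_a) = (76.6×10³ × 8.5⁴) / (8 × 106.0³ × 5)
  = 3.99857e+08 / 4.76406e+07 = 8.3932 N/mm

8.39 N/mm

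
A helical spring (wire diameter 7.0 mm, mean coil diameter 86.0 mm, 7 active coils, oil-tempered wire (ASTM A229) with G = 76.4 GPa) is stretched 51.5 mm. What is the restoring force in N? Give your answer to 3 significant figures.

k = Gd⁴/(8D³N_a) = (76.4×10³)(7.0⁴)/(8·86.0³·7) = 5.1499 N/mm
F = k·δ = 5.1499 × 51.5 = 265.22 N

265 N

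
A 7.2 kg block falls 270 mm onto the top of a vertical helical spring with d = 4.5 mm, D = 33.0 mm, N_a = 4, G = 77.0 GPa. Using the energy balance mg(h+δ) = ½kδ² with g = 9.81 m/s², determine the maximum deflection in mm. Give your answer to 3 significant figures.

k = Gd⁴/(8D³N_a) = (77.0×10³)(4.5⁴)/(8·33.0³·4) = 27.457 N/mm
W = mg = 7.2 × 9.81 = 70.632 N
½kδ² − Wδ − Wh = 0 → δ = (W + √(W² + 2kWh))/k
δ = (70.632 + √(4988.9 + 1.04724e+06))/27.457 = (70.632 + 1025.8)/27.457 = 39.932 mm

39.9 mm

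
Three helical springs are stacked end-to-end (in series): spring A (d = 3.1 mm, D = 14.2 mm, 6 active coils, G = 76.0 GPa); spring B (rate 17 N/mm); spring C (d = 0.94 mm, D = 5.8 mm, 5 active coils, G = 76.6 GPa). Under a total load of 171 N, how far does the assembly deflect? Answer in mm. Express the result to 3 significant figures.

k_A = Gd⁴/(8D³N_a) = (76.0×10³)(3.1⁴)/(8·14.2³·6) = 51.069 N/mm
k_C = Gd⁴/(8D³N_a) = (76.6×10³)(0.94⁴)/(8·5.8³·5) = 7.663 N/mm
Series: 1/k_eq = 1/51.069 + 1/17 + 1/7.663 = 0.2089; k_eq = 4.7869 N/mm
δ = F/k_eq = 171/4.7869 = 35.722 mm

35.7 mm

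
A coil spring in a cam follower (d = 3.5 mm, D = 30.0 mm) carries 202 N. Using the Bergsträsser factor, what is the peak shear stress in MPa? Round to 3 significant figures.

Spring index C = D/d = 30.0/3.5 = 8.5714
K_B = (4C+2)/(4C−3) = 36.286/31.286 = 1.1598
τ₀ = 8FD/(πd³) = 8·202·30.0/(π·3.5³) = 48480/134.7 = 359.92 MPa
τ_max = K·τ₀ = 1.1598 × 359.92 = 417.44 MPa

417 MPa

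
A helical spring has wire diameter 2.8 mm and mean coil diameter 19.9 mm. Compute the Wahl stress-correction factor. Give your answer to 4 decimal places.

C = D/d = 19.9/2.8 = 7.1071
K_W = (4C−1)/(4C−4) + 0.615/C = 27.429/24.429 + 0.0865 = 1.2093

1.2093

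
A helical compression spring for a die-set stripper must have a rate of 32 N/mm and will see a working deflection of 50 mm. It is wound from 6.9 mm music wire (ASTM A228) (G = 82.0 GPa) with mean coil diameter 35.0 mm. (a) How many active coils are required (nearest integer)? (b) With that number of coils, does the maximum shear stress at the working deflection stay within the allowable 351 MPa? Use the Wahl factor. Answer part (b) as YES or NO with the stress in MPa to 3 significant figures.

(a) 17 coils; (b) NO, τ_max = 564 MPa

N_a = Gd⁴/(8D³k) = (82.0×10³)(6.9⁴)/(8·35.0³·32) = 16.93 → N_a = 17
Actual rate k = Gd⁴/(8D³·17) = 31.876 N/mm
Working load F = kδ = 31.876·50 = 1593.8 N
C = 35.0/6.9 = 5.0725; K_W = (4C−1)/(4C−4)+0.615/C = 1.3054
τ_max = K_W·8FD/(πd³) = 1.3054·432.41 = 564.47 MPa
τ_max > 351 MPa → exceeds allowable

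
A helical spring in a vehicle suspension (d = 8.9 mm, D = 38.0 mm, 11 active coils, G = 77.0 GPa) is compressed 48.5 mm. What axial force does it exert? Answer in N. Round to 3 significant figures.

4850 N

k = Gd⁴/(8D³N_a) = (77.0×10³)(8.9⁴)/(8·38.0³·11) = 100.05 N/mm
F = k·δ = 100.05 × 48.5 = 4852.4 N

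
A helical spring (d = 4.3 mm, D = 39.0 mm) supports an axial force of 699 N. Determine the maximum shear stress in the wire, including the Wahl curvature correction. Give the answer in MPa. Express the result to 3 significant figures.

1010 MPa

Spring index C = D/d = 39.0/4.3 = 9.0698
K_W = (4C−1)/(4C−4) + 0.615/C = 35.279/32.279 + 0.0678 = 1.1607
τ₀ = 8FD/(πd³) = 8·699·39.0/(π·4.3³) = 218088/249.78 = 873.13 MPa
τ_max = K·τ₀ = 1.1607 × 873.13 = 1013.5 MPa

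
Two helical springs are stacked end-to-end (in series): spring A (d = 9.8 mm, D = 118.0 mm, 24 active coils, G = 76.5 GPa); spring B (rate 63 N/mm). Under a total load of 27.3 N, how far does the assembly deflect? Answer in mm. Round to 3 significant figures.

12.6 mm

k_A = Gd⁴/(8D³N_a) = (76.5×10³)(9.8⁴)/(8·118.0³·24) = 2.2368 N/mm
Series: 1/k_eq = 1/2.2368 + 1/63 = 0.46295; k_eq = 2.1601 N/mm
δ = F/k_eq = 27.3/2.1601 = 12.639 mm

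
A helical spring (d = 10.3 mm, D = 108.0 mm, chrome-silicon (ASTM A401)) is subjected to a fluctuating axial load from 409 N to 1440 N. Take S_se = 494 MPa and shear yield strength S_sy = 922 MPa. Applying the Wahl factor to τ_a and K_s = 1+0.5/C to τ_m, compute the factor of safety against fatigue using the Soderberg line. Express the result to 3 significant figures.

1.78

C = D/d = 108.0/10.3 = 10.4854; K_W = (4C−1)/(4C−4)+0.615/C = 1.1377; K_s = 1+0.5/C = 1.0477
F_a = (F_max−F_min)/2 = 515.5 N; F_m = (F_max+F_min)/2 = 924.5 N
τ_a = K_W·8F_aD/(πd³) = 1.1377 × 129.74 = 147.61 MPa
τ_m = K_s·8F_mD/(πd³) = 1.0477 × 232.68 = 243.78 MPa
Soderberg: 1/n_f = τ_a/S_se + τ_m/S_sy = 147.61/494 + 243.78/922 = 0.29881 + 0.26440 = 0.5632
n_f = 1/0.5632 = 1.776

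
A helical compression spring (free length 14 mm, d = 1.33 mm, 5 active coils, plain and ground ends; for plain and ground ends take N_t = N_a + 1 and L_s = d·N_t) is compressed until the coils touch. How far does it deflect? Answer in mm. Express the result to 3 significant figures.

N_t = 6; L_s = 1.33·6 = 7.98 mm
δ_solid = L₀ − L_s = 14 − 7.98 = 6.02 mm

6.02 mm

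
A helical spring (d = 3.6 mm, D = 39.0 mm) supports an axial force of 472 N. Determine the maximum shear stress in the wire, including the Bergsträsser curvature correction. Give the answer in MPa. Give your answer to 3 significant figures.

1130 MPa

Spring index C = D/d = 39.0/3.6 = 10.8333
K_B = (4C+2)/(4C−3) = 45.333/40.333 = 1.1240
τ₀ = 8FD/(πd³) = 8·472·39.0/(π·3.6³) = 147264/146.57 = 1004.7 MPa
τ_max = K·τ₀ = 1.1240 × 1004.7 = 1129.3 MPa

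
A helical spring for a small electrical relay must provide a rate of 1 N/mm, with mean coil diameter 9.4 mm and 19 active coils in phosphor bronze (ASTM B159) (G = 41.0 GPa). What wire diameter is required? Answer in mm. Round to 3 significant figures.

1.32 mm

d = (8D³N_a·k / G)^(1/4) = (8·9.4³·19·1 / (41.0×10³))^0.25
  = (3.0792)^0.25 = 1.3247 mm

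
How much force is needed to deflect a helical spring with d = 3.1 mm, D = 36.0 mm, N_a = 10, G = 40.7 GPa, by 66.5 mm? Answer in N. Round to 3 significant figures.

k = Gd⁴/(8D³N_a) = (40.7×10³)(3.1⁴)/(8·36.0³·10) = 1.007 N/mm
F = k·δ = 1.007 × 66.5 = 66.968 N

67.0 N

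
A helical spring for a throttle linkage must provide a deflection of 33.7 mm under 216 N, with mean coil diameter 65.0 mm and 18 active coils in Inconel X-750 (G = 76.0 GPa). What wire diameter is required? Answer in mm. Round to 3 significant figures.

Required rate k = F/δ = 216/33.7 = 6.4095 N/mm
d = (8D³N_a·k / G)^(1/4) = (8·65.0³·18·6.4095 / (76.0×10³))^0.25
  = (3335.1)^0.25 = 7.5994 mm

7.60 mm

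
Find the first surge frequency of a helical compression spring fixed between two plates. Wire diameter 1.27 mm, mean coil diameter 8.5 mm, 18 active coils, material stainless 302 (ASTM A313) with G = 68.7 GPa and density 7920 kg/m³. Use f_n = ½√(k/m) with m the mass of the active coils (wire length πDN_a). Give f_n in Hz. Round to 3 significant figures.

324 Hz

k = Gd⁴/(8D³N_a) = (68.7×10³)(1.27⁴)/(8·8.5³·18) = 2.0209 N/mm = 2020.9 N/m
Wire length L = πDN_a = π·8.5·18 = 480.66 mm
m = ρ·(πd²/4)·L = 7920 × 1.2668×10⁻⁶ m² × 0.48066 m = 0.0048224 kg
f_n = ½√(k/m) = 0.5·√(2020.9/0.0048224) = 0.5·√(4.1907e+05) = 323.68 Hz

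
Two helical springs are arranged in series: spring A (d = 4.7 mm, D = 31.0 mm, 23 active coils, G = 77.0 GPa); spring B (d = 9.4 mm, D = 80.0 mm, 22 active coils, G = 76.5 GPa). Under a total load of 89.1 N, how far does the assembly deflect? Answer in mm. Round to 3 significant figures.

26.4 mm

k_A = Gd⁴/(8D³N_a) = (77.0×10³)(4.7⁴)/(8·31.0³·23) = 6.8546 N/mm
k_B = Gd⁴/(8D³N_a) = (76.5×10³)(9.4⁴)/(8·80.0³·22) = 6.6281 N/mm
Series: 1/k_eq = 1/6.8546 + 1/6.6281 = 0.29676; k_eq = 3.3697 N/mm
δ = F/k_eq = 89.1/3.3697 = 26.441 mm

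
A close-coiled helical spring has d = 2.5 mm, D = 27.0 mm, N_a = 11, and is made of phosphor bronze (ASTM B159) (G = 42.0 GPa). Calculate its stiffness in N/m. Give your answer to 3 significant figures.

k = Gd⁴/(8D³N_a) = (42.0×10³ × 2.5⁴) / (8 × 27.0³ × 11)
  = 1.64062e+06 / 1.7321e+06 = 0.94719 N/mm = 947.19 N/m

947 N/m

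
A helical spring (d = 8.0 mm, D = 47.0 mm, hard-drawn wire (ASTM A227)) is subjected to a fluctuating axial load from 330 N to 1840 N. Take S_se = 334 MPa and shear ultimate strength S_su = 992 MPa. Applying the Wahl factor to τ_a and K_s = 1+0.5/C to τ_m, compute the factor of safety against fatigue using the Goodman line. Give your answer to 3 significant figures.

1.06

C = D/d = 47.0/8.0 = 5.8750; K_W = (4C−1)/(4C−4)+0.615/C = 1.2585; K_s = 1+0.5/C = 1.0851
F_a = (F_max−F_min)/2 = 755 N; F_m = (F_max+F_min)/2 = 1085 N
τ_a = K_W·8F_aD/(πd³) = 1.2585 × 176.49 = 222.11 MPa
τ_m = K_s·8F_mD/(πd³) = 1.0851 × 253.63 = 275.21 MPa
Goodman: 1/n_f = τ_a/S_se + τ_m/S_su = 222.11/334 + 275.21/992 = 0.66501 + 0.27743 = 0.94245
n_f = 1/0.94245 = 1.061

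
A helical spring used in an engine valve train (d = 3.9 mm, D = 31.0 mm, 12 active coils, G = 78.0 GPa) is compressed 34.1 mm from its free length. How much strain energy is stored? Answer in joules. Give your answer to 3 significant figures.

3.67 J

k = Gd⁴/(8D³N_a) = (78.0×10³)(3.9⁴)/(8·31.0³·12) = 6.3095 N/mm
U = ½kδ² = 0.5 × 6.3095 × 34.1² = 3668.4 N·mm = 3.6684 J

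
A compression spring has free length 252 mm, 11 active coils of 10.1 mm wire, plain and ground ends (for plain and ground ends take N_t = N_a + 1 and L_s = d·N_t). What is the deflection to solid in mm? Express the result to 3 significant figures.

N_t = 12; L_s = 10.1·12 = 121.2 mm
δ_solid = L₀ − L_s = 252 − 121.2 = 130.8 mm

131 mm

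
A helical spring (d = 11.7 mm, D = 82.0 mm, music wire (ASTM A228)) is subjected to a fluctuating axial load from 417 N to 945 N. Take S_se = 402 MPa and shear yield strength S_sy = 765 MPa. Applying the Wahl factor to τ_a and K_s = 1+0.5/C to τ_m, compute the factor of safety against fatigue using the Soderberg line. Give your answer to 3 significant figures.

C = D/d = 82.0/11.7 = 7.0085; K_W = (4C−1)/(4C−4)+0.615/C = 1.2126; K_s = 1+0.5/C = 1.0713
F_a = (F_max−F_min)/2 = 264 N; F_m = (F_max+F_min)/2 = 681 N
τ_a = K_W·8F_aD/(πd³) = 1.2126 × 34.419 = 41.736 MPa
τ_m = K_s·8F_mD/(πd³) = 1.0713 × 88.786 = 95.12 MPa
Soderberg: 1/n_f = τ_a/S_se + τ_m/S_sy = 41.736/402 + 95.12/765 = 0.10382 + 0.12434 = 0.22816
n_f = 1/0.22816 = 4.383

4.38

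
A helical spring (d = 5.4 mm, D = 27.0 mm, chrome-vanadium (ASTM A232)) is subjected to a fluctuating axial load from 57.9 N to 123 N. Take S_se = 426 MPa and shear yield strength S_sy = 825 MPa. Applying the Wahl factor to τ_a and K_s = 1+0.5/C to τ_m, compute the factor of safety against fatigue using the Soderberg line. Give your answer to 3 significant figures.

10.4

C = D/d = 27.0/5.4 = 5.0000; K_W = (4C−1)/(4C−4)+0.615/C = 1.3105; K_s = 1+0.5/C = 1.1000
F_a = (F_max−F_min)/2 = 32.55 N; F_m = (F_max+F_min)/2 = 90.45 N
τ_a = K_W·8F_aD/(πd³) = 1.3105 × 14.213 = 18.626 MPa
τ_m = K_s·8F_mD/(πd³) = 1.1000 × 39.494 = 43.443 MPa
Soderberg: 1/n_f = τ_a/S_se + τ_m/S_sy = 18.626/426 + 43.443/825 = 0.04372 + 0.05266 = 0.096381
n_f = 1/0.096381 = 10.38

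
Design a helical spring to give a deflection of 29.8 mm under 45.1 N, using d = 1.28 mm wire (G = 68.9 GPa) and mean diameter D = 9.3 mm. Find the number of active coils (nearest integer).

19

Required rate k = F/δ = 45.1/29.8 = 1.5134 N/mm
N_a = Gd⁴/(8D³k) = (68.9×10³ × 1.28⁴)/(8 × 9.3³ × 1.5134)
    = 184952 / 9738.66 = 18.99 → 19 coils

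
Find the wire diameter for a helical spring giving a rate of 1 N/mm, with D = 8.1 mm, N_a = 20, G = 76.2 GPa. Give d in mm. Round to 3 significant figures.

d = (8D³N_a·k / G)^(1/4) = (8·8.1³·20·1 / (76.2×10³))^0.25
  = (1.1159)^0.25 = 1.0278 mm

1.03 mm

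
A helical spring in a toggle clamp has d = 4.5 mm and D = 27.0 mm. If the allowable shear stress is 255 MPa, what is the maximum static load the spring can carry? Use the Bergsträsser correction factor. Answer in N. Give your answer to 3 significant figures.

C = D/d = 27.0/4.5 = 6.0000
K_B = (4C+2)/(4C−3) = 26.000/21.000 = 1.2381
τ_max = K·8FD/(πd³) → F_max = τ_allow·πd³/(8DK)
F_max = 255·π·4.5³/(8·27.0·1.2381) = 73001/267.43 = 272.97 N

273 N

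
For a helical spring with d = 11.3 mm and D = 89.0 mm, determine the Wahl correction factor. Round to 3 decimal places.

C = D/d = 89.0/11.3 = 7.8761
K_W = (4C−1)/(4C−4) + 0.615/C = 30.504/27.504 + 0.0781 = 1.1872

1.187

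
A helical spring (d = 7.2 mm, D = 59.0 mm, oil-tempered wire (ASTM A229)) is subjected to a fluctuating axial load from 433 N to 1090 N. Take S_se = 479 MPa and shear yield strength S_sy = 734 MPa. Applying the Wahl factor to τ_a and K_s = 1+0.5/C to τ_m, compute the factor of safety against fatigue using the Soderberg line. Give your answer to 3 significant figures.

1.30

C = D/d = 59.0/7.2 = 8.1944; K_W = (4C−1)/(4C−4)+0.615/C = 1.1793; K_s = 1+0.5/C = 1.0610
F_a = (F_max−F_min)/2 = 328.5 N; F_m = (F_max+F_min)/2 = 761.5 N
τ_a = K_W·8F_aD/(πd³) = 1.1793 × 132.23 = 155.94 MPa
τ_m = K_s·8F_mD/(πd³) = 1.0610 × 306.52 = 325.23 MPa
Soderberg: 1/n_f = τ_a/S_se + τ_m/S_sy = 155.94/479 + 325.23/734 = 0.32555 + 0.44309 = 0.76864
n_f = 1/0.76864 = 1.301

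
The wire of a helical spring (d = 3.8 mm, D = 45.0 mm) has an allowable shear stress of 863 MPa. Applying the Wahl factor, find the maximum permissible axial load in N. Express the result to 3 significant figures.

C = D/d = 45.0/3.8 = 11.8421
K_W = (4C−1)/(4C−4) + 0.615/C = 46.368/43.368 + 0.0519 = 1.1211
τ_max = K·8FD/(πd³) → F_max = τ_allow·πd³/(8DK)
F_max = 863·π·3.8³/(8·45.0·1.1211) = 1.4877e+05/403.6 = 368.61 N

369 N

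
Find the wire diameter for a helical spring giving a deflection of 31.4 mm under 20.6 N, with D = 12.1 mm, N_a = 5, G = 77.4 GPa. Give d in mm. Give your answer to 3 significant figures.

0.880 mm

Required rate k = F/δ = 20.6/31.4 = 0.65605 N/mm
d = (8D³N_a·k / G)^(1/4) = (8·12.1³·5·0.65605 / (77.4×10³))^0.25
  = (0.60064)^0.25 = 0.8803 mm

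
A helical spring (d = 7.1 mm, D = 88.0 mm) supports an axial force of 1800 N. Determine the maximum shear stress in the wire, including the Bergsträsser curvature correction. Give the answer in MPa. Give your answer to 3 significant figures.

Spring index C = D/d = 88.0/7.1 = 12.3944
K_B = (4C+2)/(4C−3) = 51.577/46.577 = 1.1073
τ₀ = 8FD/(πd³) = 8·1800·88.0/(π·7.1³) = 1.2672e+06/1124.4 = 1127 MPa
τ_max = K·τ₀ = 1.1073 × 1127 = 1248 MPa

1250 MPa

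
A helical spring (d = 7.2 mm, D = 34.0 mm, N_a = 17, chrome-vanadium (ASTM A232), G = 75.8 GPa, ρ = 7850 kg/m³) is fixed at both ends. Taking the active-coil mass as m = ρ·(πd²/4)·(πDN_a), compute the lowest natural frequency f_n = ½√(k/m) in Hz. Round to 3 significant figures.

128 Hz

k = Gd⁴/(8D³N_a) = (75.8×10³)(7.2⁴)/(8·34.0³·17) = 38.109 N/mm = 38109 N/m
Wire length L = πDN_a = π·34.0·17 = 1815.8 mm
m = ρ·(πd²/4)·L = 7850 × 40.715×10⁻⁶ m² × 1.8158 m = 0.58037 kg
f_n = ½√(k/m) = 0.5·√(38109/0.58037) = 0.5·√(65663) = 128.12 Hz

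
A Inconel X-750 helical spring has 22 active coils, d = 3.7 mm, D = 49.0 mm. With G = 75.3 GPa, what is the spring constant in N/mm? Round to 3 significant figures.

0.682 N/mm

k = Gd⁴/(8D³N_a) = (75.3×10³ × 3.7⁴) / (8 × 49.0³ × 22)
  = 1.41124e+07 / 2.07062e+07 = 0.68156 N/mm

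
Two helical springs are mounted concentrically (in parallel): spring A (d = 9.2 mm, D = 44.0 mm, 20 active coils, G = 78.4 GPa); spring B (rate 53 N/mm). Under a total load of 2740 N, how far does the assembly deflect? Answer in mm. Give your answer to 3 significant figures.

k_A = Gd⁴/(8D³N_a) = (78.4×10³)(9.2⁴)/(8·44.0³·20) = 41.209 N/mm
Parallel: k_eq = 41.209 + 53 = 94.209 N/mm
δ = F/k_eq = 2740/94.209 = 29.084 mm

29.1 mm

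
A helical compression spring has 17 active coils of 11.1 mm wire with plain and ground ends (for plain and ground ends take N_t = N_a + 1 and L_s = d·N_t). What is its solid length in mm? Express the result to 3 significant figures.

plain and ground ends: N_t = N_a + 1 = 17 + 1 = 18
L_s = d·N_t = 11.1 × 18 = 199.8 mm

200 mm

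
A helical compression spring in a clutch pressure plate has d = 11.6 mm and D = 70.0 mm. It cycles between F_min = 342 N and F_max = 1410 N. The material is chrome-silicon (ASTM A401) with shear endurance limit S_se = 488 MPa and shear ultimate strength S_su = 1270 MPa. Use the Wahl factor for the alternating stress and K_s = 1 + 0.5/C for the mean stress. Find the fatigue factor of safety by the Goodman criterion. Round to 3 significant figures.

4.14

C = D/d = 70.0/11.6 = 6.0345; K_W = (4C−1)/(4C−4)+0.615/C = 1.2509; K_s = 1+0.5/C = 1.0829
F_a = (F_max−F_min)/2 = 534 N; F_m = (F_max+F_min)/2 = 876 N
τ_a = K_W·8F_aD/(πd³) = 1.2509 × 60.983 = 76.282 MPa
τ_m = K_s·8F_mD/(πd³) = 1.0829 × 100.04 = 108.33 MPa
Goodman: 1/n_f = τ_a/S_se + τ_m/S_su = 76.282/488 + 108.33/1270 = 0.15632 + 0.08530 = 0.24161
n_f = 1/0.24161 = 4.139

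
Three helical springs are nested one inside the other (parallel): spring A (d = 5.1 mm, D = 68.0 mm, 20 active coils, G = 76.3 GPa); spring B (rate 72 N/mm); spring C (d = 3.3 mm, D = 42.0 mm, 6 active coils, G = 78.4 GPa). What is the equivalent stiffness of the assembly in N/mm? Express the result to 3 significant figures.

75.6 N/mm

k_A = Gd⁴/(8D³N_a) = (76.3×10³)(5.1⁴)/(8·68.0³·20) = 1.026 N/mm
k_C = Gd⁴/(8D³N_a) = (78.4×10³)(3.3⁴)/(8·42.0³·6) = 2.6145 N/mm
Parallel: k_eq = 1.026 + 72 + 2.6145 = 75.64 N/mm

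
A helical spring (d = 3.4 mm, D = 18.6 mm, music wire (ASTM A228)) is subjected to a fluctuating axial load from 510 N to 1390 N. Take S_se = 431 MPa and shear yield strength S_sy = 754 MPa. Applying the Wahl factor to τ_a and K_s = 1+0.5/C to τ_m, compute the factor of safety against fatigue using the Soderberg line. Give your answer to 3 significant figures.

C = D/d = 18.6/3.4 = 5.4706; K_W = (4C−1)/(4C−4)+0.615/C = 1.2802; K_s = 1+0.5/C = 1.0914
F_a = (F_max−F_min)/2 = 440 N; F_m = (F_max+F_min)/2 = 950 N
τ_a = K_W·8F_aD/(πd³) = 1.2802 × 530.24 = 678.8 MPa
τ_m = K_s·8F_mD/(πd³) = 1.0914 × 1144.8 = 1249.5 MPa
Soderberg: 1/n_f = τ_a/S_se + τ_m/S_sy = 678.8/431 + 1249.5/754 = 1.57494 + 1.65711 = 3.232
n_f = 1/3.232 = 0.3094

0.309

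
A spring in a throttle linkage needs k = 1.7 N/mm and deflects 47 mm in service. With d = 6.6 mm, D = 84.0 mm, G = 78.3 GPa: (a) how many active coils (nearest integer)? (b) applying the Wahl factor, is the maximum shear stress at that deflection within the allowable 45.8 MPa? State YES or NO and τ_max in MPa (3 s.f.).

(a) 18 coils; (b) NO, τ_max = 67.7 MPa

N_a = Gd⁴/(8D³k) = (78.3×10³)(6.6⁴)/(8·84.0³·1.7) = 18.43 → N_a = 18
Actual rate k = Gd⁴/(8D³·18) = 1.7408 N/mm
Working load F = kδ = 1.7408·47 = 81.815 N
C = 84.0/6.6 = 12.7273; K_W = (4C−1)/(4C−4)+0.615/C = 1.1123
τ_max = K_W·8FD/(πd³) = 1.1123·60.873 = 67.707 MPa
τ_max > 45.8 MPa → exceeds allowable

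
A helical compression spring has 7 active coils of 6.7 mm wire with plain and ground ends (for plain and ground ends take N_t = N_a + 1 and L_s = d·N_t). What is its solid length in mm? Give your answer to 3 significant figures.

53.6 mm

plain and ground ends: N_t = N_a + 1 = 7 + 1 = 8
L_s = d·N_t = 6.7 × 8 = 53.6 mm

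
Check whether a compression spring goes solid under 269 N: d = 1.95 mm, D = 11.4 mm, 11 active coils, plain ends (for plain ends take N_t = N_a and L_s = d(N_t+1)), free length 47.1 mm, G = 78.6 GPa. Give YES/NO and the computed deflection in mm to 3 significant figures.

YES, δ = 30.9 mm

k = Gd⁴/(8D³N_a) = (78.6×10³)(1.95⁴)/(8·11.4³·11) = 8.7169 N/mm
N_t = 11; L_s = 1.95·12 = 23.4 mm; δ_solid = L₀ − L_s = 47.1 − 23.4 = 23.7 mm
δ = F/k = 269/8.7169 = 30.859 mm
δ ≥ δ_solid → spring goes solid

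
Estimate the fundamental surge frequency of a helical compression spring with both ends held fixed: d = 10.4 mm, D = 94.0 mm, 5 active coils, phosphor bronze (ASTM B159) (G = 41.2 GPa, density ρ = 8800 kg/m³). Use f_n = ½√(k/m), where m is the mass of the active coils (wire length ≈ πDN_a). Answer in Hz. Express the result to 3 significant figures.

k = Gd⁴/(8D³N_a) = (41.2×10³)(10.4⁴)/(8·94.0³·5) = 14.507 N/mm = 14507 N/m
Wire length L = πDN_a = π·94.0·5 = 1476.5 mm
m = ρ·(πd²/4)·L = 8800 × 84.949×10⁻⁶ m² × 1.4765 m = 1.1038 kg
f_n = ½√(k/m) = 0.5·√(14507/1.1038) = 0.5·√(13143) = 57.322 Hz

57.3 Hz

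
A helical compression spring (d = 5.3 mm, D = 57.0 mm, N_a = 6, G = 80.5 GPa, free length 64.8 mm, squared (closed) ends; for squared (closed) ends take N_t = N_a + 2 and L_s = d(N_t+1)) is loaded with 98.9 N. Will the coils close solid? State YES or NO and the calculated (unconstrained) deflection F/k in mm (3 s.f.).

NO, δ = 13.8 mm

k = Gd⁴/(8D³N_a) = (80.5×10³)(5.3⁴)/(8·57.0³·6) = 7.1455 N/mm
N_t = 8; L_s = 5.3·9 = 47.7 mm; δ_solid = L₀ − L_s = 64.8 − 47.7 = 17.1 mm
δ = F/k = 98.9/7.1455 = 13.841 mm
δ < δ_solid → spring does not go solid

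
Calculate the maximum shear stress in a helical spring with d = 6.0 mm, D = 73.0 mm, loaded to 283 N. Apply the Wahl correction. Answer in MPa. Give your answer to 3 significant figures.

Spring index C = D/d = 73.0/6.0 = 12.1667
K_W = (4C−1)/(4C−4) + 0.615/C = 47.667/44.667 + 0.0505 = 1.1177
τ₀ = 8FD/(πd³) = 8·283·73.0/(π·6.0³) = 165272/678.58 = 243.55 MPa
τ_max = K·τ₀ = 1.1177 × 243.55 = 272.22 MPa

272 MPa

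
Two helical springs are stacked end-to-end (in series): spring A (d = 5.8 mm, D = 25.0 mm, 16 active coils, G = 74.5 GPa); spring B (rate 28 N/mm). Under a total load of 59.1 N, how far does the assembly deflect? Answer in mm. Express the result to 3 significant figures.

3.51 mm

k_A = Gd⁴/(8D³N_a) = (74.5×10³)(5.8⁴)/(8·25.0³·16) = 42.154 N/mm
Series: 1/k_eq = 1/42.154 + 1/28 = 0.059437; k_eq = 16.825 N/mm
δ = F/k_eq = 59.1/16.825 = 3.5127 mm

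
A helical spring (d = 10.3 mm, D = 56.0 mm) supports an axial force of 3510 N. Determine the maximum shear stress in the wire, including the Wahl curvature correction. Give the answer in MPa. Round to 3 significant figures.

587 MPa

Spring index C = D/d = 56.0/10.3 = 5.4369
K_W = (4C−1)/(4C−4) + 0.615/C = 20.748/17.748 + 0.1131 = 1.2822
τ₀ = 8FD/(πd³) = 8·3510·56.0/(π·10.3³) = 1.57248e+06/3432.9 = 458.06 MPa
τ_max = K·τ₀ = 1.2822 × 458.06 = 587.3 MPa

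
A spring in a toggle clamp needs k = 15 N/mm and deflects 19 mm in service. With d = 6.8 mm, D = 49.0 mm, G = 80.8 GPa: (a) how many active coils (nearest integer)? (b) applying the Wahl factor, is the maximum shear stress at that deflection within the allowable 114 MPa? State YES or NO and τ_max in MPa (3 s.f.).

N_a = Gd⁴/(8D³k) = (80.8×10³)(6.8⁴)/(8·49.0³·15) = 12.24 → N_a = 12
Actual rate k = Gd⁴/(8D³·12) = 15.296 N/mm
Working load F = kδ = 15.296·19 = 290.63 N
C = 49.0/6.8 = 7.2059; K_W = (4C−1)/(4C−4)+0.615/C = 1.2062
τ_max = K_W·8FD/(πd³) = 1.2062·115.33 = 139.11 MPa
τ_max > 114 MPa → exceeds allowable

(a) 12 coils; (b) NO, τ_max = 139 MPa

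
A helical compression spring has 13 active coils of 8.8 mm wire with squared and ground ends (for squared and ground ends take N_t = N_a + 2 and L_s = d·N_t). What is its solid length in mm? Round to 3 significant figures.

squared and ground ends: N_t = N_a + 2 = 13 + 2 = 15
L_s = d·N_t = 8.8 × 15 = 132 mm

132 mm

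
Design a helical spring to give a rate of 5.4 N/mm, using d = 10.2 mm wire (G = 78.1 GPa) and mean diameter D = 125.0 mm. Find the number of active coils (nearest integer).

10

N_a = Gd⁴/(8D³k) = (78.1×10³ × 10.2⁴)/(8 × 125.0³ × 5.4)
    = 8.4538e+08 / 8.4375e+07 = 10.02 → 10 coils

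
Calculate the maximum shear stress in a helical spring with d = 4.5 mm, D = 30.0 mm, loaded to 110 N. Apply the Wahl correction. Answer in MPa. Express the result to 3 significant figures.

113 MPa

Spring index C = D/d = 30.0/4.5 = 6.6667
K_W = (4C−1)/(4C−4) + 0.615/C = 25.667/22.667 + 0.0922 = 1.2246
τ₀ = 8FD/(πd³) = 8·110·30.0/(π·4.5³) = 26400/286.28 = 92.218 MPa
τ_max = K·τ₀ = 1.2246 × 92.218 = 112.93 MPa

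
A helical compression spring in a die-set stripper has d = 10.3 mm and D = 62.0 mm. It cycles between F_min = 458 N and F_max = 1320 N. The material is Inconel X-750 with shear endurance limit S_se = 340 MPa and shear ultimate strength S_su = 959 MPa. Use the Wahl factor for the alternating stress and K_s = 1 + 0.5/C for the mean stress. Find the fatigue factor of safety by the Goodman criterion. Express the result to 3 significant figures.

C = D/d = 62.0/10.3 = 6.0194; K_W = (4C−1)/(4C−4)+0.615/C = 1.2516; K_s = 1+0.5/C = 1.0831
F_a = (F_max−F_min)/2 = 431 N; F_m = (F_max+F_min)/2 = 889 N
τ_a = K_W·8F_aD/(πd³) = 1.2516 × 62.273 = 77.94 MPa
τ_m = K_s·8F_mD/(πd³) = 1.0831 × 128.45 = 139.12 MPa
Goodman: 1/n_f = τ_a/S_se + τ_m/S_su = 77.94/340 + 139.12/959 = 0.22923 + 0.14506 = 0.3743
n_f = 1/0.3743 = 2.672

2.67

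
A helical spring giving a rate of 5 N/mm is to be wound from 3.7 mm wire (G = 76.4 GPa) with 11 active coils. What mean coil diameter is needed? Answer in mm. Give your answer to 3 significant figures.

D = (Gd⁴/(8N_a·k))^(1/3) = (76.4×10³·3.7⁴/(8·11·5))^(1/3)
  = (32542.3)^(1/3) = 31.9263 mm

31.9 mm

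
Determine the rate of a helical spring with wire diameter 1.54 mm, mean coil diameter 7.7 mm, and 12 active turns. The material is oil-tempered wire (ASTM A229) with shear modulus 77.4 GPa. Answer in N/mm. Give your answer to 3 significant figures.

9.93 N/mm

k = Gd⁴/(8D³N_a) = (77.4×10³ × 1.54⁴) / (8 × 7.7³ × 12)
  = 435335 / 43827.2 = 9.933 N/mm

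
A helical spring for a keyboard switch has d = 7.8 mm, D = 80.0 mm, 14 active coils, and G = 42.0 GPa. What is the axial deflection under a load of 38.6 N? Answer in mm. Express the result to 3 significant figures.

k = Gd⁴/(8D³N_a) = (42.0×10³)(7.8⁴)/(8·80.0³·14) = 2.7111 N/mm
δ = F/k = 38.6 / 2.7111 = 14.238 mm

14.2 mm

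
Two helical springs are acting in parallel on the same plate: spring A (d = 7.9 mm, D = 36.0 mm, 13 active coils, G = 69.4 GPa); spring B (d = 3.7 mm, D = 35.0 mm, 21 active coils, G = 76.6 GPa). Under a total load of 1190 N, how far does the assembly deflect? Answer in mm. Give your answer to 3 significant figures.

k_A = Gd⁴/(8D³N_a) = (69.4×10³)(7.9⁴)/(8·36.0³·13) = 55.709 N/mm
k_B = Gd⁴/(8D³N_a) = (76.6×10³)(3.7⁴)/(8·35.0³·21) = 1.9931 N/mm
Parallel: k_eq = 55.709 + 1.9931 = 57.702 N/mm
δ = F/k_eq = 1190/57.702 = 20.623 mm

20.6 mm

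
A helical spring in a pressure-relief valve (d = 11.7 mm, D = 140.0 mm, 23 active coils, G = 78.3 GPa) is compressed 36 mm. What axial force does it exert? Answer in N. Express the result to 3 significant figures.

105 N

k = Gd⁴/(8D³N_a) = (78.3×10³)(11.7⁴)/(8·140.0³·23) = 2.9061 N/mm
F = k·δ = 2.9061 × 36 = 104.62 N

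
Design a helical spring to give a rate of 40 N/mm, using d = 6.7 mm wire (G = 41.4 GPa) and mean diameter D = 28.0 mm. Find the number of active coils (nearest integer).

12

N_a = Gd⁴/(8D³k) = (41.4×10³ × 6.7⁴)/(8 × 28.0³ × 40)
    = 8.34256e+07 / 7.02464e+06 = 11.88 → 12 coils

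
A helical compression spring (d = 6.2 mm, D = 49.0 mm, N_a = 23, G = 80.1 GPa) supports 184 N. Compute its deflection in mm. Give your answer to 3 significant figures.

k = Gd⁴/(8D³N_a) = (80.1×10³)(6.2⁴)/(8·49.0³·23) = 5.4676 N/mm
δ = F/k = 184 / 5.4676 = 33.653 mm

33.7 mm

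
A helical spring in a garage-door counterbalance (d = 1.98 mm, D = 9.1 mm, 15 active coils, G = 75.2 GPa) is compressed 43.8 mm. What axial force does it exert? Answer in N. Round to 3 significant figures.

k = Gd⁴/(8D³N_a) = (75.2×10³)(1.98⁴)/(8·9.1³·15) = 12.781 N/mm
F = k·δ = 12.781 × 43.8 = 559.82 N

560 N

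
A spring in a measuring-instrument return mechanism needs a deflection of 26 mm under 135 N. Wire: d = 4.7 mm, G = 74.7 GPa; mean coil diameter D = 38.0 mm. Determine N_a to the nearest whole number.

16

Required rate k = F/δ = 135/26 = 5.1923 N/mm
N_a = Gd⁴/(8D³k) = (74.7×10³ × 4.7⁴)/(8 × 38.0³ × 5.1923)
    = 3.64512e+07 / 2.2793e+06 = 15.99 → 16 coils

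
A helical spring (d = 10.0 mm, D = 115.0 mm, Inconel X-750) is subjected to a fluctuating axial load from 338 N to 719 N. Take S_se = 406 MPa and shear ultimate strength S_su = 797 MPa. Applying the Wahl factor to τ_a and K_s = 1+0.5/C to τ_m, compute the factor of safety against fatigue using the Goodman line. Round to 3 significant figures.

2.80

C = D/d = 115.0/10.0 = 11.5000; K_W = (4C−1)/(4C−4)+0.615/C = 1.1249; K_s = 1+0.5/C = 1.0435
F_a = (F_max−F_min)/2 = 190.5 N; F_m = (F_max+F_min)/2 = 528.5 N
τ_a = K_W·8F_aD/(πd³) = 1.1249 × 55.787 = 62.755 MPa
τ_m = K_s·8F_mD/(πd³) = 1.0435 × 154.77 = 161.5 MPa
Goodman: 1/n_f = τ_a/S_se + τ_m/S_su = 62.755/406 + 161.5/797 = 0.15457 + 0.20263 = 0.3572
n_f = 1/0.3572 = 2.8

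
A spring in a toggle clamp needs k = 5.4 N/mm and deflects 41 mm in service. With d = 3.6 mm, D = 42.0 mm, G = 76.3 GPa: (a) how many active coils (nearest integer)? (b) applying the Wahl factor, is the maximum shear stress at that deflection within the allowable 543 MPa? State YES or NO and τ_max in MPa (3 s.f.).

(a) 4 coils; (b) NO, τ_max = 571 MPa

N_a = Gd⁴/(8D³k) = (76.3×10³)(3.6⁴)/(8·42.0³·5.4) = 4.004 → N_a = 4
Actual rate k = Gd⁴/(8D³·4) = 5.4055 N/mm
Working load F = kδ = 5.4055·41 = 221.63 N
C = 42.0/3.6 = 11.6667; K_W = (4C−1)/(4C−4)+0.615/C = 1.1230
τ_max = K_W·8FD/(πd³) = 1.1230·508.05 = 570.55 MPa
τ_max > 543 MPa → exceeds allowable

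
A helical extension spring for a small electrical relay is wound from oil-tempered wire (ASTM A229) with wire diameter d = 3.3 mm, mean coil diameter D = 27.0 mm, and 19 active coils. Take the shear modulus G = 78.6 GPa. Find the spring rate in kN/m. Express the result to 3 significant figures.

3.12 kN/m

k = Gd⁴/(8D³N_a) = (78.6×10³ × 3.3⁴) / (8 × 27.0³ × 19)
  = 9.32134e+06 / 2.99182e+06 = 3.1156 N/mm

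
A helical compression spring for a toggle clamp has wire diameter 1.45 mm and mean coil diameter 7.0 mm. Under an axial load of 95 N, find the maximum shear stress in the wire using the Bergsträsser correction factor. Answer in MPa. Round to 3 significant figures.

Spring index C = D/d = 7.0/1.45 = 4.8276
K_B = (4C+2)/(4C−3) = 21.310/16.310 = 1.3066
τ₀ = 8FD/(πd³) = 8·95·7.0/(π·1.45³) = 5320/9.5775 = 555.47 MPa
τ_max = K·τ₀ = 1.3066 × 555.47 = 725.75 MPa

726 MPa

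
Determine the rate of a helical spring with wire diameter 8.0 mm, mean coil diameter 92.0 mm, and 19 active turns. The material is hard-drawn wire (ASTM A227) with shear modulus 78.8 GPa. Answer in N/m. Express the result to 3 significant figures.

k = Gd⁴/(8D³N_a) = (78.8×10³ × 8.0⁴) / (8 × 92.0³ × 19)
  = 3.22765e+08 / 1.18361e+08 = 2.727 N/mm = 2727 N/m

2730 N/m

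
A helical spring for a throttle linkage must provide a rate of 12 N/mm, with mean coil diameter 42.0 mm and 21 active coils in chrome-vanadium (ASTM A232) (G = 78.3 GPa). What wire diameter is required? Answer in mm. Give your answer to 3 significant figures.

d = (8D³N_a·k / G)^(1/4) = (8·42.0³·21·12 / (78.3×10³))^0.25
  = (1907.6)^0.25 = 6.6087 mm

6.61 mm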